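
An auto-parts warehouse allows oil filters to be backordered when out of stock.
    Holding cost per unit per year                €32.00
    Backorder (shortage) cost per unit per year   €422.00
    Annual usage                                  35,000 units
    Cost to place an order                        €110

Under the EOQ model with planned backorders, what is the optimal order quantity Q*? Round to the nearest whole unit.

Basic EOQ = √(2·35,000·110/32) = 490.535
Backorder adjustment √((H+b)/b) = √((32+422)/422) = 1.0372
Q* = 490.535 × 1.0372 ≈ 508.79

509 units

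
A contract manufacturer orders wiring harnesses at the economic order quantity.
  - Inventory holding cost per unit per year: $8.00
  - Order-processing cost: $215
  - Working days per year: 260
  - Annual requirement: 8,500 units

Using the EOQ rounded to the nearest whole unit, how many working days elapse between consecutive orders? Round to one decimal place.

Q* = √(2·D·S / H) = √(2·8,500·215 / 8) = √456,875.0 ≈ 675.93 → Q = 676 units
Days between orders = 260 / (D/Q) = 260 / 12.574 ≈ 20.678

20.7 days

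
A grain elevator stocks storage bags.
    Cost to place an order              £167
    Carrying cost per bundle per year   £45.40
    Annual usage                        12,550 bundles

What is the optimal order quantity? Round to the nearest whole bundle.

Q* = √(2·D·S / H) = √(2·12,550·167 / 45.4) = √92,328.2 ≈ 303.86

304 bundles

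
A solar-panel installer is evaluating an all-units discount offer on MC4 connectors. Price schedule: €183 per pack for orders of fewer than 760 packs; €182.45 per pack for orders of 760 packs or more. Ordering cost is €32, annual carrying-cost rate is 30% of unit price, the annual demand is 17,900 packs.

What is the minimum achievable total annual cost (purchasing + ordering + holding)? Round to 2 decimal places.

H₁ = 30%×€183 = €54.9000;  H₂ = 30%×€182.45 = €54.7350
EOQ₁ = √(2×17,900×32/54.9000) = 144.45  (< 760, feasible at tier 1)
EOQ₂ = √(2×17,900×32/54.7350) = 144.67  (< 760 → use Q = 760 at tier-2 price)
TC(tier 1 (EOQ₁), Q≈144.5) = €3,283,630.54
TC(tier 2, Q≈760.0) = €3,287,407.98
Minimum at tier 1 (EOQ₁): €3,283,630.54

€3,283,630.54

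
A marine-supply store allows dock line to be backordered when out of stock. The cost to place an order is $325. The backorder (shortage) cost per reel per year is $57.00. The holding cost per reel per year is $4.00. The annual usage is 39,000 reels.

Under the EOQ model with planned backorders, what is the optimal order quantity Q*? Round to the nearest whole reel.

Basic EOQ = √(2·39,000·325/4) = 2,517.439
Backorder adjustment √((H+b)/b) = √((4+57)/57) = 1.0345
Q* = 2,517.439 × 1.0345 ≈ 2,604.27

2,604 reels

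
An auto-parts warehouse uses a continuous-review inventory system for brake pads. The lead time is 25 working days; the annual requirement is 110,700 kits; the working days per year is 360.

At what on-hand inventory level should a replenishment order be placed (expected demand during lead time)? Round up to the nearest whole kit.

7,688 kits

Daily demand d = 110,700 / 360 = 307.500 kits/day
Demand during lead time = 307.500 × 25 = 7,687.50
Reorder point = 7,687.50 → round up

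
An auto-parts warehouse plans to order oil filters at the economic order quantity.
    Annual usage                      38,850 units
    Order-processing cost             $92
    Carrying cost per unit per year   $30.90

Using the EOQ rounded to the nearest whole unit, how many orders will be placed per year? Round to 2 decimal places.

80.77 orders per year

EOQ = √(2DS/H) = √(2 × 38,850 × 92 / 30.9)
    = √(231,339.81) ≈ 480.98 → Q = 481
Orders per year = D/Q = 38,850 / 481 = 80.769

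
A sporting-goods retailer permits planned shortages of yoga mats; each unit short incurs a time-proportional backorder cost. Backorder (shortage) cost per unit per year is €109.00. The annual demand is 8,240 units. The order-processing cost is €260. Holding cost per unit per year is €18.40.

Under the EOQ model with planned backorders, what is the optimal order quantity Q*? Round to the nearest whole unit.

Basic EOQ = √(2·8,240·260/18.4) = 482.566
Backorder adjustment √((H+b)/b) = √((18.4+109)/109) = 1.0811
Q* = 482.566 × 1.0811 ≈ 521.71

522 units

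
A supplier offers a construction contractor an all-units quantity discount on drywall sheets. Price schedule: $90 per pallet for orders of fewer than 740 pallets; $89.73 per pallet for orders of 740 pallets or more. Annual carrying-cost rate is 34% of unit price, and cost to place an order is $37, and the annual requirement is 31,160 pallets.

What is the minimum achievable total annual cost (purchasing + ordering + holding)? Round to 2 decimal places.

$2,808,832.83

H₁ = 34%×$90 = $30.6000;  H₂ = 34%×$89.73 = $30.5082
EOQ₁ = √(2×31,160×37/30.6000) = 274.51  (< 740, feasible at tier 1)
EOQ₂ = √(2×31,160×37/30.5082) = 274.92  (< 740 → use Q = 740 at tier-2 price)
TC(tier 1 (EOQ₁), Q≈274.5) = $2,812,799.92
TC(tier 2, Q≈740.0) = $2,808,832.83
Minimum at tier 2: $2,808,832.83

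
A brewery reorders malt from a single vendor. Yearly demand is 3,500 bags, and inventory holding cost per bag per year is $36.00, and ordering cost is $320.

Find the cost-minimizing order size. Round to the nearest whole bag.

2DS/H = 2·3,500·320/36 = 62,222.22
EOQ = √62,222.22 ≈ 249.44

249 bags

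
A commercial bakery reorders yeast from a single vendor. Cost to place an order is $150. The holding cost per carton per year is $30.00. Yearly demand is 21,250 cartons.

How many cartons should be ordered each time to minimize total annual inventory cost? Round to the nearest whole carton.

EOQ = √(2DS/H) = √(2 × 21,250 × 150 / 30)
    = √(212,500.00) ≈ 460.98

461 cartons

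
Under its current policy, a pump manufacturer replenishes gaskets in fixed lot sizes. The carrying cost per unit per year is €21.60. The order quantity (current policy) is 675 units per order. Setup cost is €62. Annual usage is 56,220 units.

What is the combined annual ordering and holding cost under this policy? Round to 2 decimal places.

€12,453.91

Orders/yr = 56,220/675 = 83.289; ordering cost = 83.289 × €62 = €5,163.91
Average inventory = 675/2 = 337.5; holding cost = 337.5 × €21.6 = €7,290.00
Total = €5,163.91 + €7,290.00 = €12,453.91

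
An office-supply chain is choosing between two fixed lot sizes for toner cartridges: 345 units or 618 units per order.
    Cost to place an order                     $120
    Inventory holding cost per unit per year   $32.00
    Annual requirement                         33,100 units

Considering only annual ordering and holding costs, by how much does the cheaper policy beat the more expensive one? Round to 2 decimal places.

$717.86

TC(Q) = (D/Q)S + (Q/2)H
TC(345) = (33,100/345)×120 + (345/2)×32 = $17,033.04
TC(618) = (33,100/618)×120 + (618/2)×32 = $16,315.18
Cheaper: Q = 618.  Difference = $717.86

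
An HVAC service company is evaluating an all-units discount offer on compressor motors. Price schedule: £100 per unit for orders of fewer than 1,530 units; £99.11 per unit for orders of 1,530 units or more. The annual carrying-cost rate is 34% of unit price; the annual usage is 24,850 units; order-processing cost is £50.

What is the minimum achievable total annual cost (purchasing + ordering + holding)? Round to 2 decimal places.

H₁ = 34%×£100 = £34.0000;  H₂ = 34%×£99.11 = £33.6974
EOQ₁ = √(2×24,850×50/34.0000) = 270.35  (< 1,530, feasible at tier 1)
EOQ₂ = √(2×24,850×50/33.6974) = 271.56  (< 1,530 → use Q = 1,530 at tier-2 price)
TC(tier 1 (EOQ₁), Q≈270.3) = £2,494,191.84
TC(tier 2, Q≈1,530.0) = £2,489,474.10
Minimum at tier 2: £2,489,474.10

£2,489,474.10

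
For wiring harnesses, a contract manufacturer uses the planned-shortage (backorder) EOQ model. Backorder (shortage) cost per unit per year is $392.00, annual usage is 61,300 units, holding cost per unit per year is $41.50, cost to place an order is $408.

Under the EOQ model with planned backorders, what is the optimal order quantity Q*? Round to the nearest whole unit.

1,155 units

Basic EOQ = √(2·61,300·408/41.5) = 1,097.871
Backorder adjustment √((H+b)/b) = √((41.5+392)/392) = 1.0516
Q* = 1,097.871 × 1.0516 ≈ 1,154.52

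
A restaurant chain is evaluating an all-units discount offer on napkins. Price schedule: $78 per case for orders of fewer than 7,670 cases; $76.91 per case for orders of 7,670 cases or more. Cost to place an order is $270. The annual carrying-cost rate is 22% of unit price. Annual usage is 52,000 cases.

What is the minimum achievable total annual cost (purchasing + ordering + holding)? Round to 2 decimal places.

H₁ = 22%×$78 = $17.1600;  H₂ = 22%×$76.91 = $16.9202
EOQ₁ = √(2×52,000×270/17.1600) = 1,279.20  (< 7,670, feasible at tier 1)
EOQ₂ = √(2×52,000×270/16.9202) = 1,288.24  (< 7,670 → use Q = 7,670 at tier-2 price)
TC(tier 1 (EOQ₁), Q≈1,279.2) = $4,077,951.15
TC(tier 2, Q≈7,670.0) = $4,066,039.48
Minimum at tier 2: $4,066,039.48

$4,066,039.48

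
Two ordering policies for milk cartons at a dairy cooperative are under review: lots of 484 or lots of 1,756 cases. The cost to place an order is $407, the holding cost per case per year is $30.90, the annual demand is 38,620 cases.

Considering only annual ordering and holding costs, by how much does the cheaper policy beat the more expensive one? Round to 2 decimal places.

$3,872.29

For each Q, cost = (D/Q)·S + (Q/2)·H.
TC(484) = (38,620/484)×407 + (484/2)×30.9 = $39,953.71
TC(1,756) = (38,620/1,756)×407 + (1,756/2)×30.9 = $36,081.42
Cheaper: Q = 1,756.  Difference = $3,872.29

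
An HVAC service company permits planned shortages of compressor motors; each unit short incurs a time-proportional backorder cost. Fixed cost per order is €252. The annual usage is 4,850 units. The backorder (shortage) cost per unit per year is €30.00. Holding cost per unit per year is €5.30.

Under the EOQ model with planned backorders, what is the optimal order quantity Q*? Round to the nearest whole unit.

737 units

Basic EOQ = √(2·4,850·252/5.3) = 679.123
Backorder adjustment √((H+b)/b) = √((5.3+30)/30) = 1.0847
Q* = 679.123 × 1.0847 ≈ 736.67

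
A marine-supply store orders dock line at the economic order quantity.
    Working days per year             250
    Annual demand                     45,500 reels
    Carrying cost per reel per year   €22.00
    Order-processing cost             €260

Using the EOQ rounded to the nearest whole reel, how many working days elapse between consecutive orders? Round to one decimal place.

5.7 days

Q* = √(2·D·S / H) = √(2·45,500·260 / 22) = √1,075,454.5 ≈ 1,037.04 → Q = 1,037 reels
Days between orders = 250 / (D/Q) = 250 / 43.877 ≈ 5.698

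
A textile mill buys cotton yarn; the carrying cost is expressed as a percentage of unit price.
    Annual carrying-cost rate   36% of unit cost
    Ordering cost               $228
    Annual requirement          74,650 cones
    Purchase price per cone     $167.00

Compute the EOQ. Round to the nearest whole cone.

H = i·C = 0.36 × $167 = $60.1200 per cone-year
2DS/H = 2·74,650·228/60.12 = 566,207.58
EOQ = √566,207.58 ≈ 752.47

752 cones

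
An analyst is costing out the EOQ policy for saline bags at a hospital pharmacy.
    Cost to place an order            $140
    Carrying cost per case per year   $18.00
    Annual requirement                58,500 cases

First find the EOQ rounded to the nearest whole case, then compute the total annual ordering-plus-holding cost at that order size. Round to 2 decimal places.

Optimal lot size Q* = (2 × 58,500 × $140 / $18)^½ ≈ 953.94 → Q = 954 cases
Orders/yr = 58,500/954 = 61.321; ordering cost = 61.321 × $140 = $8,584.91
Average inventory = 954/2 = 477; holding cost = 477 × $18 = $8,586.00
Total = $8,584.91 + $8,586.00 = $17,170.91

$17,170.91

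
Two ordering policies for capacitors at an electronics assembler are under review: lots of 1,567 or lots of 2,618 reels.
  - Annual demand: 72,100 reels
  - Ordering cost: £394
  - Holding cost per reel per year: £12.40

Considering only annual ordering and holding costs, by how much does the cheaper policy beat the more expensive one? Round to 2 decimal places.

For each Q, cost = (D/Q)·S + (Q/2)·H.
TC(1,567) = (72,100/1,567)×394 + (1,567/2)×12.4 = £27,843.93
TC(2,618) = (72,100/2,618)×394 + (2,618/2)×12.4 = £27,082.40
Lots of 2,618 are cheaper by £761.52.

£761.52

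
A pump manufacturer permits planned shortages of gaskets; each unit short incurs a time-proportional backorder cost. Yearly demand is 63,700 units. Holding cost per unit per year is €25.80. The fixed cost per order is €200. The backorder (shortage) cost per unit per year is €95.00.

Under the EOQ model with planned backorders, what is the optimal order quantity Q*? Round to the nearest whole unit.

1,121 units

Basic EOQ = √(2·63,700·200/25.8) = 993.779
Backorder adjustment √((H+b)/b) = √((25.8+95)/95) = 1.1276
Q* = 993.779 × 1.1276 ≈ 1,120.63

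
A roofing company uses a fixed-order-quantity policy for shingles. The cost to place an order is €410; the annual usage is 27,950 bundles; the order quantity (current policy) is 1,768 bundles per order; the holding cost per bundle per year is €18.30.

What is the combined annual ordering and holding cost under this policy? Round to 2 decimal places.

€22,658.82

Annual ordering cost = (D/Q)·S = (27,950/1,768) × 410 = €6,481.62
Annual holding cost  = (Q/2)·H = (1,768/2) × 18.3 = €16,177.20
Total = €6,481.62 + €16,177.20 = €22,658.82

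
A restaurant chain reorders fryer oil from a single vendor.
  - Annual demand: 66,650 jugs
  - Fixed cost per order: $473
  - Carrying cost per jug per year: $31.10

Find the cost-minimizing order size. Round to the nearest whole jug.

EOQ = √(2DS/H) = √(2 × 66,650 × 473 / 31.1)
    = √(2,027,360.13) ≈ 1,423.85

1,424 jugs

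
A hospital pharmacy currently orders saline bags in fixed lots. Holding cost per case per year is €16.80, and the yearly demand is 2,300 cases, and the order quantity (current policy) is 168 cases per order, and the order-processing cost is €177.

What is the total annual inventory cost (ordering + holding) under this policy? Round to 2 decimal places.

€3,834.41

Ordering: D/Q × S = 2,300/168 × €177 = €2,423.21
Holding:  Q/2 × H = 168/2 × €16.8 = €1,411.20
Total = €2,423.21 + €1,411.20 = €3,834.41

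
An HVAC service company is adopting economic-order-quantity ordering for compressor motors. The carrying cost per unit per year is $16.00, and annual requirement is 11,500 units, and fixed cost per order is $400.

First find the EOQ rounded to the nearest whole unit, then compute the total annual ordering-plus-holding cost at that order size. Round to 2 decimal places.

Optimal lot size Q* = (2 × 11,500 × $400 / $16)^½ ≈ 758.29 → Q = 758 units
Annual ordering cost = (D/Q)·S = (11,500/758) × 400 = $6,068.60
Annual holding cost  = (Q/2)·H = (758/2) × 16 = $6,064.00
Total = $6,068.60 + $6,064.00 = $12,132.60

$12,132.60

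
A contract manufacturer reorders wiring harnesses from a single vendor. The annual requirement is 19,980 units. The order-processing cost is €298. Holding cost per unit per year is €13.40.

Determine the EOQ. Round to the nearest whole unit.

943 units

Optimal lot size Q* = (2 × 19,980 × €298 / €13.4)^½ ≈ 942.69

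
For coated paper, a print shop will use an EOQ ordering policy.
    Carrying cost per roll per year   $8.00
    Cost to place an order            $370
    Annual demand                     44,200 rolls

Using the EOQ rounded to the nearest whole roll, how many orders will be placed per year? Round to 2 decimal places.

21.86 orders per year

EOQ = √(2DS/H) = √(2 × 44,200 × 370 / 8)
    = √(4,088,500.00) ≈ 2,022.00 → Q = 2,022
N = D/Q = 44,200/2,022 ≈ 21.860 orders/yr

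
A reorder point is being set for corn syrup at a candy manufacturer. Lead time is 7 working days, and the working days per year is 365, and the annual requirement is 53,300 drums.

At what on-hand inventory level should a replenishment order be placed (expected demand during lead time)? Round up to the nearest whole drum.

Daily demand d = 53,300 / 365 = 146.027 drums/day
Demand during lead time = 146.027 × 7 = 1,022.19
Reorder point = 1,022.19 → round up

1,023 drums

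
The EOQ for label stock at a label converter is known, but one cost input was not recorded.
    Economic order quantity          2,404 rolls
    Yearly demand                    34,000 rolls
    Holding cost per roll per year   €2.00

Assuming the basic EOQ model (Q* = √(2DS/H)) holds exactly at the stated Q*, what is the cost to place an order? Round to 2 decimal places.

€169.98

Since Q* = (2DS/H)^½, squaring gives Q*²·H = 2DS.
S = Q²H / (2D) = 2,404² × 2 / (2 × 34,000) = 169.9769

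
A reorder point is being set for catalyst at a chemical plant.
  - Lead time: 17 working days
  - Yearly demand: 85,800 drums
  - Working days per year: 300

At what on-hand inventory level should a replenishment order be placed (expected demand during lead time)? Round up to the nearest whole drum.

4,862 drums

Daily demand d = 85,800 / 300 = 286.000 drums/day
Demand during lead time = 286.000 × 17 = 4,862.00
Reorder point = 4,862.00 → round up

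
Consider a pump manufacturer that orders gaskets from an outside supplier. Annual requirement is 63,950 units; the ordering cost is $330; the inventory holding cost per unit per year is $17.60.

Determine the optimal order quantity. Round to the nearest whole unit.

1,549 units

Q* = √(2·D·S / H) = √(2·63,950·330 / 17.6) = √2,398,125.0 ≈ 1,548.59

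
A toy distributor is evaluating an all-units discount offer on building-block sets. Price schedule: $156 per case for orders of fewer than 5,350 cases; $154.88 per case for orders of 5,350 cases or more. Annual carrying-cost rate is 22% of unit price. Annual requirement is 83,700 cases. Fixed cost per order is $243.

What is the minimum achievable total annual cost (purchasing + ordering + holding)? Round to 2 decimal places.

$13,058,404.58

H₁ = 22%×$156 = $34.3200;  H₂ = 22%×$154.88 = $34.0736
EOQ₁ = √(2×83,700×243/34.3200) = 1,088.70  (< 5,350, feasible at tier 1)
EOQ₂ = √(2×83,700×243/34.0736) = 1,092.63  (< 5,350 → use Q = 5,350 at tier-2 price)
TC(tier 1 (EOQ₁), Q≈1,088.7) = $13,094,564.10
TC(tier 2, Q≈5,350.0) = $13,058,404.58
Minimum at tier 2: $13,058,404.58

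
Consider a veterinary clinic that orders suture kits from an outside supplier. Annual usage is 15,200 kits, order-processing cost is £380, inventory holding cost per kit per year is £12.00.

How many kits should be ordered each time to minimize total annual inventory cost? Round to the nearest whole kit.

981 kits

2DS/H = 2·15,200·380/12 = 962,666.67
EOQ = √962,666.67 ≈ 981.16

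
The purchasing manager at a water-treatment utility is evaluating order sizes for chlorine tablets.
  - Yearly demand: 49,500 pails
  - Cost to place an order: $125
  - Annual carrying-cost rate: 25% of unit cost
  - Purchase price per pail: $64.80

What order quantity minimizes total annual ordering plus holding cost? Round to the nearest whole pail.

Carrying cost H = $64.8 × 25% = $16.2000/pail/yr
Optimal lot size Q* = (2 × 49,500 × $125 / $16.2)^½ ≈ 874.01

874 pails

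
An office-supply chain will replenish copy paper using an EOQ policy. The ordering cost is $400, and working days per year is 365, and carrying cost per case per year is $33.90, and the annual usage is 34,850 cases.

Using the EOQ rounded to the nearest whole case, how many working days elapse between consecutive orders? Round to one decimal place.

9.5 days

Q* = √(2·D·S / H) = √(2·34,850·400 / 33.9) = √822,418.9 ≈ 906.87 → Q = 907 cases
Cycle time = (working days × Q)/D = (365 × 907) / 34,850 = 9.499 days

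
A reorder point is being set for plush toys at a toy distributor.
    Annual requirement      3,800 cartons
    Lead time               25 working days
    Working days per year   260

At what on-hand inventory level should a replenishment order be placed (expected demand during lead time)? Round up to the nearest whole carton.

366 cartons

Daily demand d = 3,800 / 260 = 14.615 cartons/day
Demand during lead time = 14.615 × 25 = 365.38
Reorder point = 365.38 → round up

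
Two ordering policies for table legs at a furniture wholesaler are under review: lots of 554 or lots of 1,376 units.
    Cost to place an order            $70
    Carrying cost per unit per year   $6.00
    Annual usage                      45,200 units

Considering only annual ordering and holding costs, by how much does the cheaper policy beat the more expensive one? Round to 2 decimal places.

TC(Q) = (D/Q)S + (Q/2)H
TC(554) = (45,200/554)×70 + (554/2)×6 = $7,373.19
TC(1,376) = (45,200/1,376)×70 + (1,376/2)×6 = $6,427.42
|ΔTC| = |$7,373.19 − $6,427.42| = $945.77

$945.77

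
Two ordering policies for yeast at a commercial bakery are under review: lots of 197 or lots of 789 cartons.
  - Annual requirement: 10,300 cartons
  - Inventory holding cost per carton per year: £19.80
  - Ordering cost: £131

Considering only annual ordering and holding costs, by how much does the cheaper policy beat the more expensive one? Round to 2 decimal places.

£721.70

TC(Q) = (D/Q)S + (Q/2)H
TC(197) = (10,300/197)×131 + (197/2)×19.8 = £8,799.54
TC(789) = (10,300/789)×131 + (789/2)×19.8 = £9,521.24
|ΔTC| = |£8,799.54 − £9,521.24| = £721.70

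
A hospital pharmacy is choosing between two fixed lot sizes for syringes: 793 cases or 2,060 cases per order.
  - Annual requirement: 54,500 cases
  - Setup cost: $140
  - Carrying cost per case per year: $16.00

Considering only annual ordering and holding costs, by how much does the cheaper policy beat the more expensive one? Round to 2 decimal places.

$4,218.19

Annual cost at Q: ordering D·S/Q plus holding Q·H/2.
TC(793) = (54,500/793)×140 + (793/2)×16 = $15,965.69
TC(2,060) = (54,500/2,060)×140 + (2,060/2)×16 = $20,183.88
Lots of 793 are cheaper by $4,218.19.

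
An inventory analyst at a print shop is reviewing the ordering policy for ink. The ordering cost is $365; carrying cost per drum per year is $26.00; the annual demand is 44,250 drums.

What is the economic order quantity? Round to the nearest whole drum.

1,115 drums

Q* = √(2·D·S / H) = √(2·44,250·365 / 26) = √1,242,403.8 ≈ 1,114.63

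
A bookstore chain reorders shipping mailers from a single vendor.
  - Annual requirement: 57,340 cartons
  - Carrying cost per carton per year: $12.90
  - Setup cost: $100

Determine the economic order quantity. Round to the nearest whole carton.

2DS/H = 2·57,340·100/12.9 = 888,992.25
EOQ = √888,992.25 ≈ 942.86

943 cartons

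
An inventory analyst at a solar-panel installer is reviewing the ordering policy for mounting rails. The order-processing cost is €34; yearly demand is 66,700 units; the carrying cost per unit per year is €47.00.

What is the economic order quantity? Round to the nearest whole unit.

EOQ = √(2DS/H) = √(2 × 66,700 × 34 / 47)
    = √(96,502.13) ≈ 310.65

311 units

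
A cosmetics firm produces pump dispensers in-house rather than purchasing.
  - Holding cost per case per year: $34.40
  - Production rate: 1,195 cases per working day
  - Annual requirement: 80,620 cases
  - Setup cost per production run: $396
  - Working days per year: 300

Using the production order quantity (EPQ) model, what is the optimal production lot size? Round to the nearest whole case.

d = 80,620/300 = 268.7333 cases/day;  effective holding cost H(1 − d/p) = 34.4·(1 − 268.7333/1195) = 26.66408
Q* = √(2DS / H_eff) = √(2·80,620·396 / 26.66408) ≈ 1,547.46

1,547 cases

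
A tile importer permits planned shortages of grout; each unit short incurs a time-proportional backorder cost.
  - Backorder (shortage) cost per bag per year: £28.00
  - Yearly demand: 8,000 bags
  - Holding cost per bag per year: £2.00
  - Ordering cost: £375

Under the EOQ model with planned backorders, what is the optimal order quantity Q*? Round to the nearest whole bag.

Basic EOQ = √(2·8,000·375/2) = 1,732.051
Backorder adjustment √((H+b)/b) = √((2+28)/28) = 1.0351
Q* = 1,732.051 × 1.0351 ≈ 1,792.84

1,793 bags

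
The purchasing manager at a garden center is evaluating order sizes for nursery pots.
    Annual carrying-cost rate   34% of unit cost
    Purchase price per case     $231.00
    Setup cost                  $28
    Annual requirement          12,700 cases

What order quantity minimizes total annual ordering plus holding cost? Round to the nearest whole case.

H = i·C = 0.34 × $231 = $78.5400 per case-year
2DS/H = 2·12,700·28/78.54 = 9,055.26
EOQ = √9,055.26 ≈ 95.16

95 cases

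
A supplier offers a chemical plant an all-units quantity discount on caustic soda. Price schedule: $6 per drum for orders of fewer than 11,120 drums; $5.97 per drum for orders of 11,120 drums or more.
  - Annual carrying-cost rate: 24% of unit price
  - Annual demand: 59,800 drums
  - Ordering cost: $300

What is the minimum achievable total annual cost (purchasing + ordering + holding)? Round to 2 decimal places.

$365,987.99

H₁ = 24%×$6 = $1.4400;  H₂ = 24%×$5.97 = $1.4328
EOQ₁ = √(2×59,800×300/1.4400) = 4,991.66  (< 11,120, feasible at tier 1)
EOQ₂ = √(2×59,800×300/1.4328) = 5,004.19  (< 11,120 → use Q = 11,120 at tier-2 price)
TC(tier 1 (EOQ₁), Q≈4,991.7) = $365,987.99
TC(tier 2, Q≈11,120.0) = $366,585.68
Minimum at tier 1 (EOQ₁): $365,987.99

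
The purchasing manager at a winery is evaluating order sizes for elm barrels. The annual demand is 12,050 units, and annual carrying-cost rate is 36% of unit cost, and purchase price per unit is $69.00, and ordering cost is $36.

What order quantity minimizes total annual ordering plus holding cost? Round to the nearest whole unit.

Holding cost per unit per year: H = 36% × $69 = $24.8400
2DS/H = 2·12,050·36/24.84 = 34,927.54
EOQ = √34,927.54 ≈ 186.89

187 units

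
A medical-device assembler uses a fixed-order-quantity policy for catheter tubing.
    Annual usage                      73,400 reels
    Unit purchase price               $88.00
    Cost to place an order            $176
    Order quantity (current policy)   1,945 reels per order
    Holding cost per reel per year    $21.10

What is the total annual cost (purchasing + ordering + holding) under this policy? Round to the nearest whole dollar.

$6,486,362

Orders/yr = 73,400/1,945 = 37.738; ordering cost = 37.738 × $176 = $6,641.85
Average inventory = 1,945/2 = 972.5; holding cost = 972.5 × $21.1 = $20,519.75
Purchase cost = D·C = 73,400 × 88 = $6,459,200.00
Total = $6,641.85 + $20,519.75 + $6,459,200.00 = $6,486,361.60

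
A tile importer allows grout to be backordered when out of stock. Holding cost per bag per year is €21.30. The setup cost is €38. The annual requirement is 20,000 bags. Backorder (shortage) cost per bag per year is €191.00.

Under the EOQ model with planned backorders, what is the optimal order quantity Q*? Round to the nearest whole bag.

282 bags

Basic EOQ = √(2·20,000·38/21.3) = 267.136
Backorder adjustment √((H+b)/b) = √((21.3+191)/191) = 1.0543
Q* = 267.136 × 1.0543 ≈ 281.64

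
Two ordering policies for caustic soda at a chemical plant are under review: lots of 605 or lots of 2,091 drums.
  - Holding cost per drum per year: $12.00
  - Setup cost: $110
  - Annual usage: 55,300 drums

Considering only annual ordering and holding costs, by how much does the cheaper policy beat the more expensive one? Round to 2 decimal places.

$1,770.59

For each Q, cost = (D/Q)·S + (Q/2)·H.
TC(605) = (55,300/605)×110 + (605/2)×12 = $13,684.55
TC(2,091) = (55,300/2,091)×110 + (2,091/2)×12 = $15,455.13
Lots of 605 are cheaper by $1,770.59.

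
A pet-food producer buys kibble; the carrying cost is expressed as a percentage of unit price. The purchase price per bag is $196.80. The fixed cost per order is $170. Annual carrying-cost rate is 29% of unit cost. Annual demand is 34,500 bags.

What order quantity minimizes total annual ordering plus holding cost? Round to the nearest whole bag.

453 bags

H = i·C = 0.29 × $196.8 = $57.0720 per bag-year
Q* = √(2·D·S / H) = √(2·34,500·170 / 57.072) = √205,529.9 ≈ 453.35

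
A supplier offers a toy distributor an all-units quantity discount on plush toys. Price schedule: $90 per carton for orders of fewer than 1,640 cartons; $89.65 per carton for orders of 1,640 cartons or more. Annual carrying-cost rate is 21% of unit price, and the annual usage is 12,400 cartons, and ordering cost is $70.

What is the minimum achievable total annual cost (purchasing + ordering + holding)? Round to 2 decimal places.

H₁ = 21%×$90 = $18.9000;  H₂ = 21%×$89.65 = $18.8265
EOQ₁ = √(2×12,400×70/18.9000) = 303.07  (< 1,640, feasible at tier 1)
EOQ₂ = √(2×12,400×70/18.8265) = 303.66  (< 1,640 → use Q = 1,640 at tier-2 price)
TC(tier 1 (EOQ₁), Q≈303.1) = $1,121,728.04
TC(tier 2, Q≈1,640.0) = $1,127,627.00
Minimum at tier 1 (EOQ₁): $1,121,728.04

$1,121,728.04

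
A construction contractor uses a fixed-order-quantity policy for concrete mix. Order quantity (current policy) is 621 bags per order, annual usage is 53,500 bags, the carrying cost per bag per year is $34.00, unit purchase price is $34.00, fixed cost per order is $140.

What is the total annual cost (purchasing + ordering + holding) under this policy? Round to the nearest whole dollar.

$1,841,618

Annual ordering cost = (D/Q)·S = (53,500/621) × 140 = $12,061.19
Annual holding cost  = (Q/2)·H = (621/2) × 34 = $10,557.00
Purchase cost = D·C = 53,500 × 34 = $1,819,000.00
Total = $12,061.19 + $10,557.00 + $1,819,000.00 = $1,841,618.19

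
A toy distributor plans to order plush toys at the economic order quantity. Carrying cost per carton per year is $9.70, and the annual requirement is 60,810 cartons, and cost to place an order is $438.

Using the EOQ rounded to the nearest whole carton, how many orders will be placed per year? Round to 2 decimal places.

25.95 orders per year

Optimal lot size Q* = (2 × 60,810 × $438 / $9.7)^½ ≈ 2,343.44 → Q = 2,343
N = D/Q = 60,810/2,343 ≈ 25.954 orders/yr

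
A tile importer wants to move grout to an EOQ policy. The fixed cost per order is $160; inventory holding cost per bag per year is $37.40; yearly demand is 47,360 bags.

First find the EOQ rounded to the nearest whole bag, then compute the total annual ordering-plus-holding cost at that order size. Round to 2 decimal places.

$23,807.66

Q* = √(2·D·S / H) = √(2·47,360·160 / 37.4) = √405,219.3 ≈ 636.57 → Q = 637 bags
Orders/yr = 47,360/637 = 74.349; ordering cost = 74.349 × $160 = $11,895.76
Average inventory = 637/2 = 318.5; holding cost = 318.5 × $37.4 = $11,911.90
Total = $11,895.76 + $11,911.90 = $23,807.66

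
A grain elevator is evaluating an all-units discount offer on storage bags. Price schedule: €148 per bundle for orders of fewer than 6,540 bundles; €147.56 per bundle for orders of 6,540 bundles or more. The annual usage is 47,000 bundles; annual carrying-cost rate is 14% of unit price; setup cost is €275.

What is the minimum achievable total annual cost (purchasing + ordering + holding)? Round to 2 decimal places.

H₁ = 14%×€148 = €20.7200;  H₂ = 14%×€147.56 = €20.6584
EOQ₁ = √(2×47,000×275/20.7200) = 1,116.95  (< 6,540, feasible at tier 1)
EOQ₂ = √(2×47,000×275/20.6584) = 1,118.62  (< 6,540 → use Q = 6,540 at tier-2 price)
TC(tier 1 (EOQ₁), Q≈1,117.0) = €6,979,143.29
TC(tier 2, Q≈6,540.0) = €7,004,849.27
Minimum at tier 1 (EOQ₁): €6,979,143.29

€6,979,143.29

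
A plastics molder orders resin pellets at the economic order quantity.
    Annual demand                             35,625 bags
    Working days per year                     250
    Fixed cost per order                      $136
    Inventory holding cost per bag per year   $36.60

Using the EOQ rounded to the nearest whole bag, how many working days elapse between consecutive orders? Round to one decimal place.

Optimal lot size Q* = (2 × 35,625 × $136 / $36.6)^½ ≈ 514.54 → Q = 515 bags
T = Q/D × 250 days = 515/35,625 × 250 = 3.614 days

3.6 days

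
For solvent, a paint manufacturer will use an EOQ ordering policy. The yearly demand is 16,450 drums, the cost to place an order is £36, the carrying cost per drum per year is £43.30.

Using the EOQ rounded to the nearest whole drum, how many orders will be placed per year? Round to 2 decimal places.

EOQ = √(2DS/H) = √(2 × 16,450 × 36 / 43.3)
    = √(27,353.35) ≈ 165.39 → Q = 165
Orders per year = D/Q = 16,450 / 165 = 99.697

99.70 orders per year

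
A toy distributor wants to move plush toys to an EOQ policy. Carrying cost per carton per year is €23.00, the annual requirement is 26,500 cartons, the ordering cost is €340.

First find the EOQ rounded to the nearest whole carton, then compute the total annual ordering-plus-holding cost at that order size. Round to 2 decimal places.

€20,358.29

Optimal lot size Q* = (2 × 26,500 × €340 / €23)^½ ≈ 885.14 → Q = 885 cartons
Ordering: D/Q × S = 26,500/885 × €340 = €10,180.79
Holding:  Q/2 × H = 885/2 × €23 = €10,177.50
Total = €10,180.79 + €10,177.50 = €20,358.29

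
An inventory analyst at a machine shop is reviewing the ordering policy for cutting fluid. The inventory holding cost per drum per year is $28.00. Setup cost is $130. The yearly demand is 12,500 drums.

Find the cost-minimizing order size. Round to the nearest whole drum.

2DS/H = 2·12,500·130/28 = 116,071.43
EOQ = √116,071.43 ≈ 340.69

341 drums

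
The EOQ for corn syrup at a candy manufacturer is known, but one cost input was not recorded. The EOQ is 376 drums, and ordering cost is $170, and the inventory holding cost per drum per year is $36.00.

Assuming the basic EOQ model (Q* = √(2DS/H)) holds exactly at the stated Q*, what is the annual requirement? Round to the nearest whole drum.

14,969 drums per year

From Q* = √(2DS/H) ⇒ Q*² = 2DS/H.
D = Q²H / (2S) = 376² × 36 / (2 × 170) = 14,969.22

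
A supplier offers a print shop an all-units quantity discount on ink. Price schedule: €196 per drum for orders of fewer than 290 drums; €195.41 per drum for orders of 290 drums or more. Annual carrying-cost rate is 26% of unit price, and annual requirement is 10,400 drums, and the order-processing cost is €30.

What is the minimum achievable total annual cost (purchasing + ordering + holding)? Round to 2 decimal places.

H₁ = 26%×€196 = €50.9600;  H₂ = 26%×€195.41 = €50.8066
EOQ₁ = √(2×10,400×30/50.9600) = 110.66  (< 290, feasible at tier 1)
EOQ₂ = √(2×10,400×30/50.8066) = 110.82  (< 290 → use Q = 290 at tier-2 price)
TC(tier 1 (EOQ₁), Q≈110.7) = €2,044,039.06
TC(tier 2, Q≈290.0) = €2,040,706.82
Minimum at tier 2: €2,040,706.82

€2,040,706.82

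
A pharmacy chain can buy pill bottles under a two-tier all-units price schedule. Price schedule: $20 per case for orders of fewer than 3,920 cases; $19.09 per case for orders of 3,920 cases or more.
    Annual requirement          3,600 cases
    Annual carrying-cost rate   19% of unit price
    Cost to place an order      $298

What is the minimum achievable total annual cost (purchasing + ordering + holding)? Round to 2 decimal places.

$74,855.39

H₁ = 19%×$20 = $3.8000;  H₂ = 19%×$19.09 = $3.6271
EOQ₁ = √(2×3,600×298/3.8000) = 751.42  (< 3,920, feasible at tier 1)
EOQ₂ = √(2×3,600×298/3.6271) = 769.12  (< 3,920 → use Q = 3,920 at tier-2 price)
TC(tier 1 (EOQ₁), Q≈751.4) = $74,855.39
TC(tier 2, Q≈3,920.0) = $76,106.79
Minimum at tier 1 (EOQ₁): $74,855.39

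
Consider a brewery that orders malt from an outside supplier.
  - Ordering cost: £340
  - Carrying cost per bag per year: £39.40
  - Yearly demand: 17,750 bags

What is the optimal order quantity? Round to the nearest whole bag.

2DS/H = 2·17,750·340/39.4 = 306,345.18
EOQ = √306,345.18 ≈ 553.48

553 bags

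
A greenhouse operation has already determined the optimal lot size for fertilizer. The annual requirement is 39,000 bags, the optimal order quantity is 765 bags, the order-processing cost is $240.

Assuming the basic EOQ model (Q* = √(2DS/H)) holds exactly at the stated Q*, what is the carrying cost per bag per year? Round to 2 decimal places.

EOQ relation: Q² = 2DS/H, so rearrange for the unknown.
H = 2DS / Q² = 2 × 39,000 × 240 / 765² = 31.9877

$31.99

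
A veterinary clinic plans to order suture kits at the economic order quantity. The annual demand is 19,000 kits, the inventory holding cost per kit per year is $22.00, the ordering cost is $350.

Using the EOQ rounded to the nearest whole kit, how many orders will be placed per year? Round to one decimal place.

Q* = √(2·D·S / H) = √(2·19,000·350 / 22) = √604,545.5 ≈ 777.53 → Q = 778
N = D/Q = 19,000/778 ≈ 24.422 orders/yr

24.4 orders per year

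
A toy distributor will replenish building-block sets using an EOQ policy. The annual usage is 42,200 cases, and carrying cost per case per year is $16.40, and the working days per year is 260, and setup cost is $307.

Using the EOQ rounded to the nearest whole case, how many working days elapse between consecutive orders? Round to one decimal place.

2DS/H = 2·42,200·307/16.4 = 1,579,926.83
EOQ = √1,579,926.83 ≈ 1,256.95 → Q = 1,257 cases
Cycle time = (working days × Q)/D = (260 × 1,257) / 42,200 = 7.745 days

7.7 days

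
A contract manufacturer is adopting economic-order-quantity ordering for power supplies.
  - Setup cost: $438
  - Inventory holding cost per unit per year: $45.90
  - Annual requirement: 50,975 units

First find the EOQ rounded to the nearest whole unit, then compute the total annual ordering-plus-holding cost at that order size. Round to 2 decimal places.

EOQ = √(2DS/H) = √(2 × 50,975 × 438 / 45.9)
    = √(972,856.21) ≈ 986.33 → Q = 986 units
Annual ordering cost = (D/Q)·S = (50,975/986) × 438 = $22,644.07
Annual holding cost  = (Q/2)·H = (986/2) × 45.9 = $22,628.70
Total = $22,644.07 + $22,628.70 = $45,272.77

$45,272.77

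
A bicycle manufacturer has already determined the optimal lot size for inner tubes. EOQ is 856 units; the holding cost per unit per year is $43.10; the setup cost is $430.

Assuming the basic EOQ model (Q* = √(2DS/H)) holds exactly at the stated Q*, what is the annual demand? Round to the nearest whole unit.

36,722 units per year

Since Q* = (2DS/H)^½, squaring gives Q*²·H = 2DS.
D = Q²H / (2S) = 856² × 43.1 / (2 × 430) = 36,722.00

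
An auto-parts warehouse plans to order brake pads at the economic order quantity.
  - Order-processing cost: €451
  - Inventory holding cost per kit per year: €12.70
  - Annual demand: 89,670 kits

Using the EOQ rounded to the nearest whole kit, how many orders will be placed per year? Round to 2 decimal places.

35.53 orders per year

Q* = √(2·D·S / H) = √(2·89,670·451 / 12.7) = √6,368,688.2 ≈ 2,523.63 → Q = 2,524
N = D/Q = 89,670/2,524 ≈ 35.527 orders/yr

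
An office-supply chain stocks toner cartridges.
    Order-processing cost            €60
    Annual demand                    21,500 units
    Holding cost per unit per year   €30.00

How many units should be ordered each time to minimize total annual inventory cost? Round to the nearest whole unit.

293 units

2DS/H = 2·21,500·60/30 = 86,000.00
EOQ = √86,000.00 ≈ 293.26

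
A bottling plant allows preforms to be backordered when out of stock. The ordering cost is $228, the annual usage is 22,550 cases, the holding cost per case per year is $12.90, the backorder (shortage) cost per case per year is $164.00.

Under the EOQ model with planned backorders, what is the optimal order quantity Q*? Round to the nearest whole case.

Basic EOQ = √(2·22,550·228/12.9) = 892.814
Backorder adjustment √((H+b)/b) = √((12.9+164)/164) = 1.0386
Q* = 892.814 × 1.0386 ≈ 927.26

927 cases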